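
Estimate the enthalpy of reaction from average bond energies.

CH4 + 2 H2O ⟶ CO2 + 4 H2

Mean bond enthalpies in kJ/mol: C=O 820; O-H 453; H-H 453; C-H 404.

ΔH ≈ −24 kJ

Bonds broken (reactants):
  C-H: 4 × 404 = 1616
  O-H: 4 × 453 = 1812
  Σ(broken) = 3428 kJ
Bonds formed (products):
  C=O: 2 × 820 = 1640
  H-H: 4 × 453 = 1812
  Σ(formed) = 3452 kJ
ΔH = Σ(broken) − Σ(formed) = 3428 − 3452 = −24 kJ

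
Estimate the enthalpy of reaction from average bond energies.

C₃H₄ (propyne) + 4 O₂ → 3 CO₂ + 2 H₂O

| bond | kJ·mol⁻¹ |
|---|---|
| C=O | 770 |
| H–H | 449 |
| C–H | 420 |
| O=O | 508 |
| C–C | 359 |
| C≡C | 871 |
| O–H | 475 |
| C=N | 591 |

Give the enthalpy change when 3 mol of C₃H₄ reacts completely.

ΔH = −4734 kJ

Bonds broken (reactants):
  C≡C: 1 × 871 = 871
  C–C: 1 × 359 = 359
  C–H: 4 × 420 = 1680
  O=O: 4 × 508 = 2032
  Σ(broken) = 4942 kJ
Bonds formed (products):
  C=O: 6 × 770 = 4620
  O–H: 4 × 475 = 1900
  Σ(formed) = 6520 kJ
ΔH = Σ(broken) − Σ(formed) = 4942 − 6520 = −1578 kJ
For 3× the reaction as written: 3 × (−1578) = −4734 kJ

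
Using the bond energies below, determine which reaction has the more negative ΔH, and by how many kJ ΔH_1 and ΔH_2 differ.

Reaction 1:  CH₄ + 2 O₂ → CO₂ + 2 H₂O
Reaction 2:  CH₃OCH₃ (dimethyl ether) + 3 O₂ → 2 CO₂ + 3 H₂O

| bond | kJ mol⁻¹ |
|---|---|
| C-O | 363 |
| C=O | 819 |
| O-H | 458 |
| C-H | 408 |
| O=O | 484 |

Reaction 1:
  Bonds broken (reactants):
    C-H: 4 × 408 = 1632
    O=O: 2 × 484 = 968
    Σ(broken) = 2600 kJ
  Bonds formed (products):
    C=O: 2 × 819 = 1638
    O-H: 4 × 458 = 1832
    Σ(formed) = 3470 kJ
  ΔH_1 = 2600 − 3470 = −870 kJ
Reaction 2:
  Bonds broken (reactants):
    C-H: 6 × 408 = 2448
    C-O: 2 × 363 = 726
    O=O: 3 × 484 = 1452
    Σ(broken) = 4626 kJ
  Bonds formed (products):
    C=O: 4 × 819 = 3276
    O-H: 6 × 458 = 2748
    Σ(formed) = 6024 kJ
  ΔH_2 = 4626 − 6024 = −1398 kJ
ΔH_1 − ΔH_2 = +528 kJ, so reaction 2 has the more negative ΔH; |ΔH_1 − ΔH_2| = 528 kJ.

Reaction 2, by 528 kJ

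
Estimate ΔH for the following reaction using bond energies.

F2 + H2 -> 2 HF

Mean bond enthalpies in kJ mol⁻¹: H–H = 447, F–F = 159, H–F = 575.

Bonds broken (reactants):
  F–F: 1 × 159 = 159
  H–H: 1 × 447 = 447
  Σ(broken) = 606 kJ
Bonds formed (products):
  H–F: 2 × 575 = 1150
  Σ(formed) = 1150 kJ
ΔH = Σ(broken) − Σ(formed) = 606 − 1150 = −544 kJ

ΔH ≈ −544 kJ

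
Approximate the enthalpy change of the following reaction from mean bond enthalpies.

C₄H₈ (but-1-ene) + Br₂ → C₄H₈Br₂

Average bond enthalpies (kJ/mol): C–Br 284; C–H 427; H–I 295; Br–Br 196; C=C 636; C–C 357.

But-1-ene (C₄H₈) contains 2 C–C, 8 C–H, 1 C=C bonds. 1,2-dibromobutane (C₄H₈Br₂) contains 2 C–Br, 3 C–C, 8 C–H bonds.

Bonds broken (reactants):
  Br–Br: 1 × 196 = 196
  C–C: 2 × 357 = 714
  C–H: 8 × 427 = 3416
  C=C: 1 × 636 = 636
  Σ(broken) = 4962 kJ
Bonds formed (products):
  C–Br: 2 × 284 = 568
  C–C: 3 × 357 = 1071
  C–H: 8 × 427 = 3416
  Σ(formed) = 5055 kJ
ΔH = Σ(broken) − Σ(formed) = 4962 − 5055 = −93 kJ

ΔH ≈ −93 kJ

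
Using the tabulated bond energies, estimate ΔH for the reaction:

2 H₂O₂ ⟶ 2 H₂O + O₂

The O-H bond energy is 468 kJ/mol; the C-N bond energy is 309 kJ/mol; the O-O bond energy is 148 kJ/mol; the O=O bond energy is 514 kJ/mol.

ΔH ≈ −218 kJ

Bonds broken (reactants):
  O-H: 4 × 468 = 1872
  O-O: 2 × 148 = 296
  Σ(broken) = 2168 kJ
Bonds formed (products):
  O-H: 4 × 468 = 1872
  O=O: 1 × 514 = 514
  Σ(formed) = 2386 kJ
ΔH = Σ(broken) − Σ(formed) = 2168 − 2386 = −218 kJ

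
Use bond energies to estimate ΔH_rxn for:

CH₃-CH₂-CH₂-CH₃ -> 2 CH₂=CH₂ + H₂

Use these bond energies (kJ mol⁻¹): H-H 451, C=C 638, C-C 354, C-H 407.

Bonds broken (reactants):
  C-C: 3 × 354 = 1062
  C-H: 10 × 407 = 4070
  Σ(broken) = 5132 kJ
Bonds formed (products):
  C-H: 8 × 407 = 3256
  C=C: 2 × 638 = 1276
  H-H: 1 × 451 = 451
  Σ(formed) = 4983 kJ
ΔH = Σ(broken) − Σ(formed) = 5132 − 4983 = +149 kJ

ΔH ≈ +149 kJ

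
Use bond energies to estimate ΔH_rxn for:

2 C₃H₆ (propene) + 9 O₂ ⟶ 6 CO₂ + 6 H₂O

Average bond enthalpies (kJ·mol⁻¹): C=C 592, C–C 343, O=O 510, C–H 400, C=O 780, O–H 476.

Bonds broken (reactants):
  C–C: 2 × 343 = 686
  C–H: 12 × 400 = 4800
  C=C: 2 × 592 = 1184
  O=O: 9 × 510 = 4590
  Σ(broken) = 11260 kJ
Bonds formed (products):
  C=O: 12 × 780 = 9360
  O–H: 12 × 476 = 5712
  Σ(formed) = 15072 kJ
ΔH = Σ(broken) − Σ(formed) = 11260 − 15072 = −3812 kJ

ΔH ≈ −3812 kJ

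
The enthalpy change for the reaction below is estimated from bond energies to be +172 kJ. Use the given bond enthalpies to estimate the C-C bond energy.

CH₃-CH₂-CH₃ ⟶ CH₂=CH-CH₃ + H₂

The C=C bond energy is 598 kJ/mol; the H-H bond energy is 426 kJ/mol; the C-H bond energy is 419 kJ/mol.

Let D be the C-C bond energy.
Σ(broken) = 2×D + 8×419 = 3352 + 2D
Σ(formed) = 1×D + 6×419 + 1×598 + 1×426 = 3538 + D
ΔH = Σ(broken) − Σ(formed) = (3352 + 2D) − (3538 + D) = −186 + D
Setting this equal to +172 kJ gives D = 358 kJ/mol.

D(C-C) ≈ 358 kJ/mol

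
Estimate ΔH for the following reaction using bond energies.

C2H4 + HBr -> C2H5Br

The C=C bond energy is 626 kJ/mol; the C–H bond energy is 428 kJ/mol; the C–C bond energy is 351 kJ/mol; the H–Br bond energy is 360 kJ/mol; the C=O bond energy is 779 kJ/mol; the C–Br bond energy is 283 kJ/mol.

ΔH ≈ −76 kJ

Bonds broken (reactants):
  C–H: 4 × 428 = 1712
  C=C: 1 × 626 = 626
  H–Br: 1 × 360 = 360
  Σ(broken) = 2698 kJ
Bonds formed (products):
  C–Br: 1 × 283 = 283
  C–C: 1 × 351 = 351
  C–H: 5 × 428 = 2140
  Σ(formed) = 2774 kJ
ΔH = Σ(broken) − Σ(formed) = 2698 − 2774 = −76 kJ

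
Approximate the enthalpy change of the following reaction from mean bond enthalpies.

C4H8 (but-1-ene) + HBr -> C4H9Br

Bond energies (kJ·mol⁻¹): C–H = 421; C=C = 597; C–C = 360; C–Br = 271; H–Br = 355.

Bonds broken (reactants):
  C–C: 2 × 360 = 720
  C–H: 8 × 421 = 3368
  C=C: 1 × 597 = 597
  H–Br: 1 × 355 = 355
  Σ(broken) = 5040 kJ
Bonds formed (products):
  C–Br: 1 × 271 = 271
  C–C: 3 × 360 = 1080
  C–H: 9 × 421 = 3789
  Σ(formed) = 5140 kJ
ΔH = Σ(broken) − Σ(formed) = 5040 − 5140 = −100 kJ

ΔH ≈ −100 kJ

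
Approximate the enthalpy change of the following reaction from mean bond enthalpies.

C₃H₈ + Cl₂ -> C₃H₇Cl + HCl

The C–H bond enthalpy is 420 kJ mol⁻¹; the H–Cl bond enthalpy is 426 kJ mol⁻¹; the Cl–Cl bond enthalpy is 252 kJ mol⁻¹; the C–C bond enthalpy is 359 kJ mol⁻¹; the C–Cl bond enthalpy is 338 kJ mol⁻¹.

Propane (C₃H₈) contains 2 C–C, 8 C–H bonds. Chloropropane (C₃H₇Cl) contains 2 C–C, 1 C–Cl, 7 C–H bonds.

Bonds broken (reactants):
  C–C: 2 × 359 = 718
  C–H: 8 × 420 = 3360
  Cl–Cl: 1 × 252 = 252
  Σ(broken) = 4330 kJ
Bonds formed (products):
  C–C: 2 × 359 = 718
  C–Cl: 1 × 338 = 338
  C–H: 7 × 420 = 2940
  H–Cl: 1 × 426 = 426
  Σ(formed) = 4422 kJ
ΔH = Σ(broken) − Σ(formed) = 4330 − 4422 = −92 kJ

ΔH ≈ −92 kJ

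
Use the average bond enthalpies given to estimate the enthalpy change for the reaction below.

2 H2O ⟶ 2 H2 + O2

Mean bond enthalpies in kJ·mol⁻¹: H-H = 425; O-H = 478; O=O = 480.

Bonds broken (reactants):
  O-H: 4 × 478 = 1912
  Σ(broken) = 1912 kJ
Bonds formed (products):
  H-H: 2 × 425 = 850
  O=O: 1 × 480 = 480
  Σ(formed) = 1330 kJ
ΔH = Σ(broken) − Σ(formed) = 1912 − 1330 = +582 kJ

ΔH ≈ +582 kJ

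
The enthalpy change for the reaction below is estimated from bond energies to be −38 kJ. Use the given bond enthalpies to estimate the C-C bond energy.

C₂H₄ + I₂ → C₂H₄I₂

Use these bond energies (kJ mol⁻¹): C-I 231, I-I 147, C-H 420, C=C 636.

D(C-C) ≈ 359 kJ/mol

Let D be the C-C bond energy.
Σ(broken) = 4×420 + 1×636 + 1×147 = 2463
Σ(formed) = 1×D + 4×420 + 2×231 = 2142 + D
ΔH = Σ(broken) − Σ(formed) = (2463) − (2142 + D) = +321 − D
Setting this equal to −38 kJ gives D = 359 kJ/mol.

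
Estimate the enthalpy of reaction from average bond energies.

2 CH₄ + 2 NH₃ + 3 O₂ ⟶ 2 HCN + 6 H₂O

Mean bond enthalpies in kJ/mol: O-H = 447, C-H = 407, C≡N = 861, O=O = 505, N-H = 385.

Bonds broken (reactants):
  C-H: 8 × 407 = 3256
  N-H: 6 × 385 = 2310
  O=O: 3 × 505 = 1515
  Σ(broken) = 7081 kJ
Bonds formed (products):
  C≡N: 2 × 861 = 1722
  C-H: 2 × 407 = 814
  O-H: 12 × 447 = 5364
  Σ(formed) = 7900 kJ
ΔH = Σ(broken) − Σ(formed) = 7081 − 7900 = −819 kJ

ΔH ≈ −819 kJ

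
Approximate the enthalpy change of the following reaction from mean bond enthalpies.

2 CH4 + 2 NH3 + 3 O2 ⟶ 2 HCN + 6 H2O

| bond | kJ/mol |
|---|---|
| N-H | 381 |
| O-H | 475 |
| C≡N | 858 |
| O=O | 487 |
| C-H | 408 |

ΔH ≈ −1221 kJ

Bonds broken (reactants):
  C-H: 8 × 408 = 3264
  N-H: 6 × 381 = 2286
  O=O: 3 × 487 = 1461
  Σ(broken) = 7011 kJ
Bonds formed (products):
  C≡N: 2 × 858 = 1716
  C-H: 2 × 408 = 816
  O-H: 12 × 475 = 5700
  Σ(formed) = 8232 kJ
ΔH = Σ(broken) − Σ(formed) = 7011 − 8232 = −1221 kJ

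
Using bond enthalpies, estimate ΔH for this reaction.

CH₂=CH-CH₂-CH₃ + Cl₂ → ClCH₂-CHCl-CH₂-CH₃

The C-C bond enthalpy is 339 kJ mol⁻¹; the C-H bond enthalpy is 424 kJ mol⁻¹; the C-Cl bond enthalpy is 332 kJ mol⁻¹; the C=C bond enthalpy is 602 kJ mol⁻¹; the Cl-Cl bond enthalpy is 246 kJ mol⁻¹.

Bonds broken (reactants):
  C-C: 2 × 339 = 678
  C-H: 8 × 424 = 3392
  C=C: 1 × 602 = 602
  Cl-Cl: 1 × 246 = 246
  Σ(broken) = 4918 kJ
Bonds formed (products):
  C-C: 3 × 339 = 1017
  C-Cl: 2 × 332 = 664
  C-H: 8 × 424 = 3392
  Σ(formed) = 5073 kJ
ΔH = Σ(broken) − Σ(formed) = 4918 − 5073 = −155 kJ

ΔH ≈ −155 kJ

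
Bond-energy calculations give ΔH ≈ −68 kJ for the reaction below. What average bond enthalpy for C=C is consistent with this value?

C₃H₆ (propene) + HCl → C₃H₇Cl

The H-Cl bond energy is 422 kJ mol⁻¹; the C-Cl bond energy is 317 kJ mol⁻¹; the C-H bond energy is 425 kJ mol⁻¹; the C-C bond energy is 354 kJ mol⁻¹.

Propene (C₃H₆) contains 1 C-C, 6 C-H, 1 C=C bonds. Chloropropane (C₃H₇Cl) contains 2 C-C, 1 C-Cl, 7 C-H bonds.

Let D be the C=C bond energy.
Σ(broken) = 1×354 + 6×425 + 1×D + 1×422 = 3326 + D
Σ(formed) = 2×354 + 1×317 + 7×425 = 4000
ΔH = Σ(broken) − Σ(formed) = (3326 + D) − (4000) = −674 + D
Setting this equal to −68 kJ gives D = 606 kJ/mol.

D(C=C) ≈ 606 kJ/mol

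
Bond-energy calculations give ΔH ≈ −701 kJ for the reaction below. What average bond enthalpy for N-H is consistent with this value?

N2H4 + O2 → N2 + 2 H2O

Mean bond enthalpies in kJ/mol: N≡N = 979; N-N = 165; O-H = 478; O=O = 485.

D(N-H) ≈ 385 kJ/mol

Let D be the N-H bond energy.
Σ(broken) = 4×D + 1×165 + 1×485 = 650 + 4D
Σ(formed) = 1×979 + 4×478 = 2891
ΔH = Σ(broken) − Σ(formed) = (650 + 4D) − (2891) = −2241 + 4D
Setting this equal to −701 kJ gives 4D = 1540, so D = 385 kJ/mol.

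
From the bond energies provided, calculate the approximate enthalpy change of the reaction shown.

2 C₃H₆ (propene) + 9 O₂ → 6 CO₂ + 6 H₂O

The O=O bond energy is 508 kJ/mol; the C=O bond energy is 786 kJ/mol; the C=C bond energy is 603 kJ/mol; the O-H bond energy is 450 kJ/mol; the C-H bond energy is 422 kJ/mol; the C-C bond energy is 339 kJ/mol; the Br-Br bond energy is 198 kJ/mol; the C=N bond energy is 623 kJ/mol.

Bonds broken (reactants):
  C-C: 2 × 339 = 678
  C-H: 12 × 422 = 5064
  C=C: 2 × 603 = 1206
  O=O: 9 × 508 = 4572
  Σ(broken) = 11520 kJ
Bonds formed (products):
  C=O: 12 × 786 = 9432
  O-H: 12 × 450 = 5400
  Σ(formed) = 14832 kJ
ΔH = Σ(broken) − Σ(formed) = 11520 − 14832 = −3312 kJ

ΔH ≈ −3312 kJ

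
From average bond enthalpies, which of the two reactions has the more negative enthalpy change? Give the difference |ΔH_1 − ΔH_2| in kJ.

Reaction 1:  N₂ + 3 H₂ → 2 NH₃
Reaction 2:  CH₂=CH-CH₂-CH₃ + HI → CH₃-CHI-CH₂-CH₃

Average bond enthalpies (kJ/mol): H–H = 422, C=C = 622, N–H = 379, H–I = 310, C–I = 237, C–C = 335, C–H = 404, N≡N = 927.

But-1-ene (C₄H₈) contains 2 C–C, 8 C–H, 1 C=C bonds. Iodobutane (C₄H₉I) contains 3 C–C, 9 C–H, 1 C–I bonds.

Reaction 1, by 37 kJ

Reaction 1:
  Bonds broken (reactants):
    H–H: 3 × 422 = 1266
    N≡N: 1 × 927 = 927
    Σ(broken) = 2193 kJ
  Bonds formed (products):
    N–H: 6 × 379 = 2274
    Σ(formed) = 2274 kJ
  ΔH_1 = 2193 − 2274 = −81 kJ
Reaction 2:
  Bonds broken (reactants):
    C–C: 2 × 335 = 670
    C–H: 8 × 404 = 3232
    C=C: 1 × 622 = 622
    H–I: 1 × 310 = 310
    Σ(broken) = 4834 kJ
  Bonds formed (products):
    C–C: 3 × 335 = 1005
    C–H: 9 × 404 = 3636
    C–I: 1 × 237 = 237
    Σ(formed) = 4878 kJ
  ΔH_2 = 4834 − 4878 = −44 kJ
ΔH_1 − ΔH_2 = −37 kJ, so reaction 1 has the more negative ΔH; |ΔH_1 − ΔH_2| = 37 kJ.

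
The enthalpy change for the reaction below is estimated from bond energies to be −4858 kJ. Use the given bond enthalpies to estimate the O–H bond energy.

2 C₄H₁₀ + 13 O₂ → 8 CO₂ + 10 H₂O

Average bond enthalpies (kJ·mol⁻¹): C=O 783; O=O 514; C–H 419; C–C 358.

D(O–H) ≈ 477 kJ/mol

Let D be the O–H bond energy.
Σ(broken) = 6×358 + 20×419 + 13×514 = 17210
Σ(formed) = 16×783 + 20×D = 12528 + 20D
ΔH = Σ(broken) − Σ(formed) = (17210) − (12528 + 20D) = +4682 − 20D
Setting this equal to −4858 kJ gives 20D = 9540, so D = 477 kJ/mol.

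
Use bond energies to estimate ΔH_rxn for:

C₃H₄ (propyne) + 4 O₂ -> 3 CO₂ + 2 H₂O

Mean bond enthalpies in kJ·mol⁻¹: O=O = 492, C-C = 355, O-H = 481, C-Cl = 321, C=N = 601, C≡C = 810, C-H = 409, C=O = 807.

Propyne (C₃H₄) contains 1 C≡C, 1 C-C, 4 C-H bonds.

Bonds broken (reactants):
  C≡C: 1 × 810 = 810
  C-C: 1 × 355 = 355
  C-H: 4 × 409 = 1636
  O=O: 4 × 492 = 1968
  Σ(broken) = 4769 kJ
Bonds formed (products):
  C=O: 6 × 807 = 4842
  O-H: 4 × 481 = 1924
  Σ(formed) = 6766 kJ
ΔH = Σ(broken) − Σ(formed) = 4769 − 6766 = −1997 kJ

ΔH ≈ −1997 kJ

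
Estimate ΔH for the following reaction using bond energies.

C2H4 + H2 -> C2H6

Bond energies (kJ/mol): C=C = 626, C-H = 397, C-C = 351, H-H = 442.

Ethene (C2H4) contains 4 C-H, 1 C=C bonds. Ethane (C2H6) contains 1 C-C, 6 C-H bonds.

Bonds broken (reactants):
  C-H: 4 × 397 = 1588
  C=C: 1 × 626 = 626
  H-H: 1 × 442 = 442
  Σ(broken) = 2656 kJ
Bonds formed (products):
  C-C: 1 × 351 = 351
  C-H: 6 × 397 = 2382
  Σ(formed) = 2733 kJ
ΔH = Σ(broken) − Σ(formed) = 2656 − 2733 = −77 kJ

ΔH ≈ −77 kJ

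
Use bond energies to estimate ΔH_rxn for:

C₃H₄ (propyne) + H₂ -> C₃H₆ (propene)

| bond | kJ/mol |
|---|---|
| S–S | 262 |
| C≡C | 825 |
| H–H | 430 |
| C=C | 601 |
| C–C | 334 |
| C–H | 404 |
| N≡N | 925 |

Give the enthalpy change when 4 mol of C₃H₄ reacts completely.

ΔH = −616 kJ

Bonds broken (reactants):
  C≡C: 1 × 825 = 825
  C–C: 1 × 334 = 334
  C–H: 4 × 404 = 1616
  H–H: 1 × 430 = 430
  Σ(broken) = 3205 kJ
Bonds formed (products):
  C–C: 1 × 334 = 334
  C–H: 6 × 404 = 2424
  C=C: 1 × 601 = 601
  Σ(formed) = 3359 kJ
ΔH = Σ(broken) − Σ(formed) = 3205 − 3359 = −154 kJ
For 4× the reaction as written: 4 × (−154) = −616 kJ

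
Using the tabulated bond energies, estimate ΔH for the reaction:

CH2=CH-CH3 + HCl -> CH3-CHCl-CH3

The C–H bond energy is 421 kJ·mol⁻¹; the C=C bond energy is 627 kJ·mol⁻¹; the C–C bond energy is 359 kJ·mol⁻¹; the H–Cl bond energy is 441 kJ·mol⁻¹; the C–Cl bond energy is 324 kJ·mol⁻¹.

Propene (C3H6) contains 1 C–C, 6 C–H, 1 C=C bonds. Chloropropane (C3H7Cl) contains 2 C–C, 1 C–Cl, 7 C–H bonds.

ΔH ≈ −36 kJ

Bonds broken (reactants):
  C–C: 1 × 359 = 359
  C–H: 6 × 421 = 2526
  C=C: 1 × 627 = 627
  H–Cl: 1 × 441 = 441
  Σ(broken) = 3953 kJ
Bonds formed (products):
  C–C: 2 × 359 = 718
  C–Cl: 1 × 324 = 324
  C–H: 7 × 421 = 2947
  Σ(formed) = 3989 kJ
ΔH = Σ(broken) − Σ(formed) = 3953 − 3989 = −36 kJ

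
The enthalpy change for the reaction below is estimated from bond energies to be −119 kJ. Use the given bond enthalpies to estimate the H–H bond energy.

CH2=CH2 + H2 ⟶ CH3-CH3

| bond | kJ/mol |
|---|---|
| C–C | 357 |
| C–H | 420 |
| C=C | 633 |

D(H–H) ≈ 445 kJ/mol

Let D be the H–H bond energy.
Σ(broken) = 4×420 + 1×633 + 1×D = 2313 + D
Σ(formed) = 1×357 + 6×420 = 2877
ΔH = Σ(broken) − Σ(formed) = (2313 + D) − (2877) = −564 + D
Setting this equal to −119 kJ gives D = 445 kJ/mol.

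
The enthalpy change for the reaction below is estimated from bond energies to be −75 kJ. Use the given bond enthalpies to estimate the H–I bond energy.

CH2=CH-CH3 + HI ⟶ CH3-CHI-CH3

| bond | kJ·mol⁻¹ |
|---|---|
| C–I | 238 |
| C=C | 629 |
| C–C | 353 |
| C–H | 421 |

D(H–I) ≈ 308 kJ/mol

Let D be the H–I bond energy.
Σ(broken) = 1×353 + 6×421 + 1×629 + 1×D = 3508 + D
Σ(formed) = 2×353 + 7×421 + 1×238 = 3891
ΔH = Σ(broken) − Σ(formed) = (3508 + D) − (3891) = −383 + D
Setting this equal to −75 kJ gives D = 308 kJ/mol.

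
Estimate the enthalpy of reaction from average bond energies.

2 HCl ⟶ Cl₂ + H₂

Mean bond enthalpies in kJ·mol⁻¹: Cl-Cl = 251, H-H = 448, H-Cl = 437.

Bonds broken (reactants):
  H-Cl: 2 × 437 = 874
  Σ(broken) = 874 kJ
Bonds formed (products):
  Cl-Cl: 1 × 251 = 251
  H-H: 1 × 448 = 448
  Σ(formed) = 699 kJ
ΔH = Σ(broken) − Σ(formed) = 874 − 699 = +175 kJ

ΔH ≈ +175 kJ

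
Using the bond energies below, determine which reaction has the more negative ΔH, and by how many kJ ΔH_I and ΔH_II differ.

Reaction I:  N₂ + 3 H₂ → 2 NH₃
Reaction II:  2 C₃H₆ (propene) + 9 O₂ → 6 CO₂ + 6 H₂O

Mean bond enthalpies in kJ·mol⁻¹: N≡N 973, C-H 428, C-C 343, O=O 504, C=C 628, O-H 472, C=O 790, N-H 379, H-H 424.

Reaction II, by 3501 kJ

Reaction I:
  Bonds broken (reactants):
    H-H: 3 × 424 = 1272
    N≡N: 1 × 973 = 973
    Σ(broken) = 2245 kJ
  Bonds formed (products):
    N-H: 6 × 379 = 2274
    Σ(formed) = 2274 kJ
  ΔH_I = 2245 − 2274 = −29 kJ
Reaction II:
  Bonds broken (reactants):
    C-C: 2 × 343 = 686
    C-H: 12 × 428 = 5136
    C=C: 2 × 628 = 1256
    O=O: 9 × 504 = 4536
    Σ(broken) = 11614 kJ
  Bonds formed (products):
    C=O: 12 × 790 = 9480
    O-H: 12 × 472 = 5664
    Σ(formed) = 15144 kJ
  ΔH_II = 11614 − 15144 = −3530 kJ
ΔH_I − ΔH_II = +3501 kJ, so reaction II has the more negative ΔH; |ΔH_I − ΔH_II| = 3501 kJ.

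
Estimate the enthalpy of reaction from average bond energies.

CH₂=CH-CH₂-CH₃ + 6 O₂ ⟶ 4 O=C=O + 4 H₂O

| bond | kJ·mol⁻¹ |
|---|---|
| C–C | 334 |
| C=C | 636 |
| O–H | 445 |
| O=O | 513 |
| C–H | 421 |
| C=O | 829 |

Bonds broken (reactants):
  C–C: 2 × 334 = 668
  C–H: 8 × 421 = 3368
  C=C: 1 × 636 = 636
  O=O: 6 × 513 = 3078
  Σ(broken) = 7750 kJ
Bonds formed (products):
  C=O: 8 × 829 = 6632
  O–H: 8 × 445 = 3560
  Σ(formed) = 10192 kJ
ΔH = Σ(broken) − Σ(formed) = 7750 − 10192 = −2442 kJ

ΔH ≈ −2442 kJ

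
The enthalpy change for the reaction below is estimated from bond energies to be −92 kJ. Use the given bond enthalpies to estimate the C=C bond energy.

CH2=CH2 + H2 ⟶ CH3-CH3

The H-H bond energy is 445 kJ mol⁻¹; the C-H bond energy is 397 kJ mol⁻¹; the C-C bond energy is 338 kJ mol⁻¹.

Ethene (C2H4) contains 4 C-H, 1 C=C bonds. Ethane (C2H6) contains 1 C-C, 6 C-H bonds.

Let D be the C=C bond energy.
Σ(broken) = 4×397 + 1×D + 1×445 = 2033 + D
Σ(formed) = 1×338 + 6×397 = 2720
ΔH = Σ(broken) − Σ(formed) = (2033 + D) − (2720) = −687 + D
Setting this equal to −92 kJ gives D = 595 kJ/mol.

D(C=C) ≈ 595 kJ/mol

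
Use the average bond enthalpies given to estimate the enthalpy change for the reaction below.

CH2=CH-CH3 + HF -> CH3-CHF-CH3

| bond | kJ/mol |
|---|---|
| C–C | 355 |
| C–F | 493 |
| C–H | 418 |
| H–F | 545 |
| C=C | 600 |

ΔH ≈ −121 kJ

Bonds broken (reactants):
  C–C: 1 × 355 = 355
  C–H: 6 × 418 = 2508
  C=C: 1 × 600 = 600
  H–F: 1 × 545 = 545
  Σ(broken) = 4008 kJ
Bonds formed (products):
  C–C: 2 × 355 = 710
  C–F: 1 × 493 = 493
  C–H: 7 × 418 = 2926
  Σ(formed) = 4129 kJ
ΔH = Σ(broken) − Σ(formed) = 4008 − 4129 = −121 kJ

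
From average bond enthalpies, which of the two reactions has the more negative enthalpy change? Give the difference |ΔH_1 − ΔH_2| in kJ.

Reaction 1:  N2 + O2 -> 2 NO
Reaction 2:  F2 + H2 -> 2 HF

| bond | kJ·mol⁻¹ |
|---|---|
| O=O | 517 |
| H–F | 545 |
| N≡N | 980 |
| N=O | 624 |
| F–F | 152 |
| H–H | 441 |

Reaction 1:
  Bonds broken (reactants):
    N≡N: 1 × 980 = 980
    O=O: 1 × 517 = 517
    Σ(broken) = 1497 kJ
  Bonds formed (products):
    N=O: 2 × 624 = 1248
    Σ(formed) = 1248 kJ
  ΔH_1 = 1497 − 1248 = +249 kJ
Reaction 2:
  Bonds broken (reactants):
    F–F: 1 × 152 = 152
    H–H: 1 × 441 = 441
    Σ(broken) = 593 kJ
  Bonds formed (products):
    H–F: 2 × 545 = 1090
    Σ(formed) = 1090 kJ
  ΔH_2 = 593 − 1090 = −497 kJ
ΔH_1 − ΔH_2 = +746 kJ, so reaction 2 has the more negative ΔH; |ΔH_1 − ΔH_2| = 746 kJ.

Reaction 2, by 746 kJ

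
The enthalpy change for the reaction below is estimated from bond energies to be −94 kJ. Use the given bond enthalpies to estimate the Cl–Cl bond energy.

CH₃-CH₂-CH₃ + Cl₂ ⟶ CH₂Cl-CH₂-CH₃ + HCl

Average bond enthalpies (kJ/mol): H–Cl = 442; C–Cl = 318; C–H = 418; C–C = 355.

D(Cl–Cl) ≈ 248 kJ/mol

Let D be the Cl–Cl bond energy.
Σ(broken) = 2×355 + 8×418 + 1×D = 4054 + D
Σ(formed) = 2×355 + 1×318 + 7×418 + 1×442 = 4396
ΔH = Σ(broken) − Σ(formed) = (4054 + D) − (4396) = −342 + D
Setting this equal to −94 kJ gives D = 248 kJ/mol.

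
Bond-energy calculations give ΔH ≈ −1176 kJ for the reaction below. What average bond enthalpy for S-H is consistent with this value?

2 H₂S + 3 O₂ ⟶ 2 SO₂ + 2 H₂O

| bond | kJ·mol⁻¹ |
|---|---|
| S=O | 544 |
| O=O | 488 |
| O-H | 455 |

D(S-H) ≈ 339 kJ/mol

Let D be the S-H bond energy.
Σ(broken) = 3×488 + 4×D = 1464 + 4D
Σ(formed) = 4×455 + 4×544 = 3996
ΔH = Σ(broken) − Σ(formed) = (1464 + 4D) − (3996) = −2532 + 4D
Setting this equal to −1176 kJ gives 4D = 1356, so D = 339 kJ/mol.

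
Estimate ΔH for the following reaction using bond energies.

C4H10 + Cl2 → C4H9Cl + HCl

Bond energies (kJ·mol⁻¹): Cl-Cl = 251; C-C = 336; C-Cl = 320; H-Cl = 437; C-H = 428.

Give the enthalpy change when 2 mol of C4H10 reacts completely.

ΔH = −156 kJ

Bonds broken (reactants):
  C-C: 3 × 336 = 1008
  C-H: 10 × 428 = 4280
  Cl-Cl: 1 × 251 = 251
  Σ(broken) = 5539 kJ
Bonds formed (products):
  C-C: 3 × 336 = 1008
  C-Cl: 1 × 320 = 320
  C-H: 9 × 428 = 3852
  H-Cl: 1 × 437 = 437
  Σ(formed) = 5617 kJ
ΔH = Σ(broken) − Σ(formed) = 5539 − 5617 = −78 kJ
For 2× the reaction as written: 2 × (−78) = −156 kJ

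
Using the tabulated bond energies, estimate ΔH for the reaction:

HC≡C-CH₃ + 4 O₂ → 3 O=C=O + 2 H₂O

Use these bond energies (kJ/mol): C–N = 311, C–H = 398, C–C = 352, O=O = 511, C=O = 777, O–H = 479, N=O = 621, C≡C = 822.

ΔH ≈ −1768 kJ

Bonds broken (reactants):
  C≡C: 1 × 822 = 822
  C–C: 1 × 352 = 352
  C–H: 4 × 398 = 1592
  O=O: 4 × 511 = 2044
  Σ(broken) = 4810 kJ
Bonds formed (products):
  C=O: 6 × 777 = 4662
  O–H: 4 × 479 = 1916
  Σ(formed) = 6578 kJ
ΔH = Σ(broken) − Σ(formed) = 4810 − 6578 = −1768 kJ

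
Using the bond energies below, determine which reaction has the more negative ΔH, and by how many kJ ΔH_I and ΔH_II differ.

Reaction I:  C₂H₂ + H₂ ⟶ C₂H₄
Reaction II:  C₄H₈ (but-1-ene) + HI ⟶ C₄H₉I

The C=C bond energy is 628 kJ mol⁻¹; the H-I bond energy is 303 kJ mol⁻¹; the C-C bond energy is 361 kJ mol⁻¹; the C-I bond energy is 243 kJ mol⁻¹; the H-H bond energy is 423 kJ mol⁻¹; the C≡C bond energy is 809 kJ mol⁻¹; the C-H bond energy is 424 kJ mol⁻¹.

Reaction I:
  Bonds broken (reactants):
    C≡C: 1 × 809 = 809
    C-H: 2 × 424 = 848
    H-H: 1 × 423 = 423
    Σ(broken) = 2080 kJ
  Bonds formed (products):
    C-H: 4 × 424 = 1696
    C=C: 1 × 628 = 628
    Σ(formed) = 2324 kJ
  ΔH_I = 2080 − 2324 = −244 kJ
Reaction II:
  Bonds broken (reactants):
    C-C: 2 × 361 = 722
    C-H: 8 × 424 = 3392
    C=C: 1 × 628 = 628
    H-I: 1 × 303 = 303
    Σ(broken) = 5045 kJ
  Bonds formed (products):
    C-C: 3 × 361 = 1083
    C-H: 9 × 424 = 3816
    C-I: 1 × 243 = 243
    Σ(formed) = 5142 kJ
  ΔH_II = 5045 − 5142 = −97 kJ
ΔH_I − ΔH_II = −147 kJ, so reaction I has the more negative ΔH; |ΔH_I − ΔH_II| = 147 kJ.

Reaction I, by 147 kJ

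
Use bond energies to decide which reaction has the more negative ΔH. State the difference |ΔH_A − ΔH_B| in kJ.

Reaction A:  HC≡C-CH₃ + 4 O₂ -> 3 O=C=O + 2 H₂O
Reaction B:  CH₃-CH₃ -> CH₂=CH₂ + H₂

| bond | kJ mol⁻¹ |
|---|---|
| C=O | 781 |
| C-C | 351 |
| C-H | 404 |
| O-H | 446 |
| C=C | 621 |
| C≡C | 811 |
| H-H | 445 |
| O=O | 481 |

Reaction A, by 1861 kJ

Reaction A:
  Bonds broken (reactants):
    C≡C: 1 × 811 = 811
    C-C: 1 × 351 = 351
    C-H: 4 × 404 = 1616
    O=O: 4 × 481 = 1924
    Σ(broken) = 4702 kJ
  Bonds formed (products):
    C=O: 6 × 781 = 4686
    O-H: 4 × 446 = 1784
    Σ(formed) = 6470 kJ
  ΔH_A = 4702 − 6470 = −1768 kJ
Reaction B:
  Bonds broken (reactants):
    C-C: 1 × 351 = 351
    C-H: 6 × 404 = 2424
    Σ(broken) = 2775 kJ
  Bonds formed (products):
    C-H: 4 × 404 = 1616
    C=C: 1 × 621 = 621
    H-H: 1 × 445 = 445
    Σ(formed) = 2682 kJ
  ΔH_B = 2775 − 2682 = +93 kJ
ΔH_A − ΔH_B = −1861 kJ, so reaction A has the more negative ΔH; |ΔH_A − ΔH_B| = 1861 kJ.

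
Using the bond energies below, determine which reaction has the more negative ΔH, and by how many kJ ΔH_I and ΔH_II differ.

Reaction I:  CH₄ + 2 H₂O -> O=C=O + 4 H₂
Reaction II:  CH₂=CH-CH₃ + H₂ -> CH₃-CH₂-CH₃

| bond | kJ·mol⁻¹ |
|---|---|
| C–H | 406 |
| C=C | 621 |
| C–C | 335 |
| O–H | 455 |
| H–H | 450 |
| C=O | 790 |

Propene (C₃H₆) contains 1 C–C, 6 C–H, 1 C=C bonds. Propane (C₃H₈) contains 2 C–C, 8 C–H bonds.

Reaction II, by 140 kJ

Reaction I:
  Bonds broken (reactants):
    C–H: 4 × 406 = 1624
    O–H: 4 × 455 = 1820
    Σ(broken) = 3444 kJ
  Bonds formed (products):
    C=O: 2 × 790 = 1580
    H–H: 4 × 450 = 1800
    Σ(formed) = 3380 kJ
  ΔH_I = 3444 − 3380 = +64 kJ
Reaction II:
  Bonds broken (reactants):
    C–C: 1 × 335 = 335
    C–H: 6 × 406 = 2436
    C=C: 1 × 621 = 621
    H–H: 1 × 450 = 450
    Σ(broken) = 3842 kJ
  Bonds formed (products):
    C–C: 2 × 335 = 670
    C–H: 8 × 406 = 3248
    Σ(formed) = 3918 kJ
  ΔH_II = 3842 − 3918 = −76 kJ
ΔH_I − ΔH_II = +140 kJ, so reaction II has the more negative ΔH; |ΔH_I − ΔH_II| = 140 kJ.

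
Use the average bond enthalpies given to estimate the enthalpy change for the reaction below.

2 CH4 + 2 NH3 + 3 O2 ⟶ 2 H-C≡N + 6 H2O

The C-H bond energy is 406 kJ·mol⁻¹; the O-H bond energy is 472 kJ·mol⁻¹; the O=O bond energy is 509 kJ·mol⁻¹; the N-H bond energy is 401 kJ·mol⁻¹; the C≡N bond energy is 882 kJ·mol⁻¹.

ΔH ≈ −1059 kJ

Bonds broken (reactants):
  C-H: 8 × 406 = 3248
  N-H: 6 × 401 = 2406
  O=O: 3 × 509 = 1527
  Σ(broken) = 7181 kJ
Bonds formed (products):
  C≡N: 2 × 882 = 1764
  C-H: 2 × 406 = 812
  O-H: 12 × 472 = 5664
  Σ(formed) = 8240 kJ
ΔH = Σ(broken) − Σ(formed) = 7181 − 8240 = −1059 kJ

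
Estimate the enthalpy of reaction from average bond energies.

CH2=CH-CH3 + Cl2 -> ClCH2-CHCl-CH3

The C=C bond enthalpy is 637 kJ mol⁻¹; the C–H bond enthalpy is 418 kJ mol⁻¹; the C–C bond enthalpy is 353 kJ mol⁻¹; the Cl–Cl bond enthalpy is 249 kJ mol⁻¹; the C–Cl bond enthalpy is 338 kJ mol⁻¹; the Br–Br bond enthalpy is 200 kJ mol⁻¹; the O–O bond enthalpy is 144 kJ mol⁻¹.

Bonds broken (reactants):
  C–C: 1 × 353 = 353
  C–H: 6 × 418 = 2508
  C=C: 1 × 637 = 637
  Cl–Cl: 1 × 249 = 249
  Σ(broken) = 3747 kJ
Bonds formed (products):
  C–C: 2 × 353 = 706
  C–Cl: 2 × 338 = 676
  C–H: 6 × 418 = 2508
  Σ(formed) = 3890 kJ
ΔH = Σ(broken) − Σ(formed) = 3747 − 3890 = −143 kJ

ΔH ≈ −143 kJ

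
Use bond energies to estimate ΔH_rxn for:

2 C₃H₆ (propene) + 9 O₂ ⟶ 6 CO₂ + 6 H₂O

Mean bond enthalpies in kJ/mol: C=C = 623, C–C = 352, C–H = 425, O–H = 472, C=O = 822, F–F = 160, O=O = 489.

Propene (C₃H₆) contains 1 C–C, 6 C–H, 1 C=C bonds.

Bonds broken (reactants):
  C–C: 2 × 352 = 704
  C–H: 12 × 425 = 5100
  C=C: 2 × 623 = 1246
  O=O: 9 × 489 = 4401
  Σ(broken) = 11451 kJ
Bonds formed (products):
  C=O: 12 × 822 = 9864
  O–H: 12 × 472 = 5664
  Σ(formed) = 15528 kJ
ΔH = Σ(broken) − Σ(formed) = 11451 − 15528 = −4077 kJ

ΔH ≈ −4077 kJ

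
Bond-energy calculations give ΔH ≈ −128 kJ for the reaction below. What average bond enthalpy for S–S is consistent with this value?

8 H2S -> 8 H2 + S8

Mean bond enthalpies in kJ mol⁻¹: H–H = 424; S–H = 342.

D(S–S) ≈ 276 kJ/mol

Let D be the S–S bond energy.
Σ(broken) = 16×342 = 5472
Σ(formed) = 8×424 + 8×D = 3392 + 8D
ΔH = Σ(broken) − Σ(formed) = (5472) − (3392 + 8D) = +2080 − 8D
Setting this equal to −128 kJ gives 8D = 2208, so D = 276 kJ/mol.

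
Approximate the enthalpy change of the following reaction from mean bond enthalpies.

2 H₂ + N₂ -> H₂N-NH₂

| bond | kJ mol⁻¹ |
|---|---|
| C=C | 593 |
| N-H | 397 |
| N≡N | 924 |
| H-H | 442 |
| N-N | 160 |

Bonds broken (reactants):
  H-H: 2 × 442 = 884
  N≡N: 1 × 924 = 924
  Σ(broken) = 1808 kJ
Bonds formed (products):
  N-H: 4 × 397 = 1588
  N-N: 1 × 160 = 160
  Σ(formed) = 1748 kJ
ΔH = Σ(broken) − Σ(formed) = 1808 − 1748 = +60 kJ

ΔH ≈ +60 kJ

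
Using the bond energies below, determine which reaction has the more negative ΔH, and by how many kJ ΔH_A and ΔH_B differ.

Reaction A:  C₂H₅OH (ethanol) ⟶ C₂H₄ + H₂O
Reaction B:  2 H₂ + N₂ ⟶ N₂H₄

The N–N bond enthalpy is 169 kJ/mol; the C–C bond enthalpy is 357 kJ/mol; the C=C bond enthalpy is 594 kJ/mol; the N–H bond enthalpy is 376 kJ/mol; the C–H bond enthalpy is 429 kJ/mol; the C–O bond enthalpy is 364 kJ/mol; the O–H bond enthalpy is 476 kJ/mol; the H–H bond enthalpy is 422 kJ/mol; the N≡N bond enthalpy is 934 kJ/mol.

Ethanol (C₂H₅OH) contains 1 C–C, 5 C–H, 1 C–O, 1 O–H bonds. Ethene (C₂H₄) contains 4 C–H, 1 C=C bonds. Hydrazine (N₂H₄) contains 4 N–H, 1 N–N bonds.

Reaction A, by 25 kJ

Reaction A:
  Bonds broken (reactants):
    C–C: 1 × 357 = 357
    C–H: 5 × 429 = 2145
    C–O: 1 × 364 = 364
    O–H: 1 × 476 = 476
    Σ(broken) = 3342 kJ
  Bonds formed (products):
    C–H: 4 × 429 = 1716
    C=C: 1 × 594 = 594
    O–H: 2 × 476 = 952
    Σ(formed) = 3262 kJ
  ΔH_A = 3342 − 3262 = +80 kJ
Reaction B:
  Bonds broken (reactants):
    H–H: 2 × 422 = 844
    N≡N: 1 × 934 = 934
    Σ(broken) = 1778 kJ
  Bonds formed (products):
    N–H: 4 × 376 = 1504
    N–N: 1 × 169 = 169
    Σ(formed) = 1673 kJ
  ΔH_B = 1778 − 1673 = +105 kJ
ΔH_A − ΔH_B = −25 kJ, so reaction A has the more negative ΔH; |ΔH_A − ΔH_B| = 25 kJ.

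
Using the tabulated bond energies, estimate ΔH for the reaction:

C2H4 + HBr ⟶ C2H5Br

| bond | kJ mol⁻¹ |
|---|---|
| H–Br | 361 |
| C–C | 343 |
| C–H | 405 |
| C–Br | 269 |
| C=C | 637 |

ΔH ≈ −19 kJ

Bonds broken (reactants):
  C–H: 4 × 405 = 1620
  C=C: 1 × 637 = 637
  H–Br: 1 × 361 = 361
  Σ(broken) = 2618 kJ
Bonds formed (products):
  C–Br: 1 × 269 = 269
  C–C: 1 × 343 = 343
  C–H: 5 × 405 = 2025
  Σ(formed) = 2637 kJ
ΔH = Σ(broken) − Σ(formed) = 2618 − 2637 = −19 kJ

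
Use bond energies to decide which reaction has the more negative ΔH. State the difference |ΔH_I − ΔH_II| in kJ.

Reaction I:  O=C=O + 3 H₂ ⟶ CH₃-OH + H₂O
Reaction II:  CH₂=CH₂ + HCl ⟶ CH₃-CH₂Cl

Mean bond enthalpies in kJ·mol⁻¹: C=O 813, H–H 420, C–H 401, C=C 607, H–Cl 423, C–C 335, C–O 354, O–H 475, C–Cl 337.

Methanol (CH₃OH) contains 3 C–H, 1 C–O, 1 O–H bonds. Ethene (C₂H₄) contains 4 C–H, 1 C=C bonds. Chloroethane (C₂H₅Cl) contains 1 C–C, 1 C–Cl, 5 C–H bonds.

Reaction I, by 53 kJ

Reaction I:
  Bonds broken (reactants):
    C=O: 2 × 813 = 1626
    H–H: 3 × 420 = 1260
    Σ(broken) = 2886 kJ
  Bonds formed (products):
    C–H: 3 × 401 = 1203
    C–O: 1 × 354 = 354
    O–H: 3 × 475 = 1425
    Σ(formed) = 2982 kJ
  ΔH_I = 2886 − 2982 = −96 kJ
Reaction II:
  Bonds broken (reactants):
    C–H: 4 × 401 = 1604
    C=C: 1 × 607 = 607
    H–Cl: 1 × 423 = 423
    Σ(broken) = 2634 kJ
  Bonds formed (products):
    C–C: 1 × 335 = 335
    C–Cl: 1 × 337 = 337
    C–H: 5 × 401 = 2005
    Σ(formed) = 2677 kJ
  ΔH_II = 2634 − 2677 = −43 kJ
ΔH_I − ΔH_II = −53 kJ, so reaction I has the more negative ΔH; |ΔH_I − ΔH_II| = 53 kJ.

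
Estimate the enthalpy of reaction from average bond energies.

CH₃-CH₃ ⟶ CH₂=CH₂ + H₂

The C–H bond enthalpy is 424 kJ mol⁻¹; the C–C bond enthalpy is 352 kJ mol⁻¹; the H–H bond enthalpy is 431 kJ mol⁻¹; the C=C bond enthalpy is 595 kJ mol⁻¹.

ΔH ≈ +174 kJ

Bonds broken (reactants):
  C–C: 1 × 352 = 352
  C–H: 6 × 424 = 2544
  Σ(broken) = 2896 kJ
Bonds formed (products):
  C–H: 4 × 424 = 1696
  C=C: 1 × 595 = 595
  H–H: 1 × 431 = 431
  Σ(formed) = 2722 kJ
ΔH = Σ(broken) − Σ(formed) = 2896 − 2722 = +174 kJ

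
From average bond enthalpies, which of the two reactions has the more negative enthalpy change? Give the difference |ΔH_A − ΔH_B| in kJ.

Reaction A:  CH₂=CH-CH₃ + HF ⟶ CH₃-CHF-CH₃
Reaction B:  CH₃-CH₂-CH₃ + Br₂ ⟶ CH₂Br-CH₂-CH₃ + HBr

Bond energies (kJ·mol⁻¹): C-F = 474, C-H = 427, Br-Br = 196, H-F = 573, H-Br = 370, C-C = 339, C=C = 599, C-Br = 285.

Reaction A, by 36 kJ

Reaction A:
  Bonds broken (reactants):
    C-C: 1 × 339 = 339
    C-H: 6 × 427 = 2562
    C=C: 1 × 599 = 599
    H-F: 1 × 573 = 573
    Σ(broken) = 4073 kJ
  Bonds formed (products):
    C-C: 2 × 339 = 678
    C-F: 1 × 474 = 474
    C-H: 7 × 427 = 2989
    Σ(formed) = 4141 kJ
  ΔH_A = 4073 − 4141 = −68 kJ
Reaction B:
  Bonds broken (reactants):
    Br-Br: 1 × 196 = 196
    C-C: 2 × 339 = 678
    C-H: 8 × 427 = 3416
    Σ(broken) = 4290 kJ
  Bonds formed (products):
    C-Br: 1 × 285 = 285
    C-C: 2 × 339 = 678
    C-H: 7 × 427 = 2989
    H-Br: 1 × 370 = 370
    Σ(formed) = 4322 kJ
  ΔH_B = 4290 − 4322 = −32 kJ
ΔH_A − ΔH_B = −36 kJ, so reaction A has the more negative ΔH; |ΔH_A − ΔH_B| = 36 kJ.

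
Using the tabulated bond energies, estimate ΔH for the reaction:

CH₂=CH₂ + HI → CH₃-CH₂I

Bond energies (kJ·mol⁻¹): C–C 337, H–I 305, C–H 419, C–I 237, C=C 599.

Bonds broken (reactants):
  C–H: 4 × 419 = 1676
  C=C: 1 × 599 = 599
  H–I: 1 × 305 = 305
  Σ(broken) = 2580 kJ
Bonds formed (products):
  C–C: 1 × 337 = 337
  C–H: 5 × 419 = 2095
  C–I: 1 × 237 = 237
  Σ(formed) = 2669 kJ
ΔH = Σ(broken) − Σ(formed) = 2580 − 2669 = −89 kJ

ΔH ≈ −89 kJ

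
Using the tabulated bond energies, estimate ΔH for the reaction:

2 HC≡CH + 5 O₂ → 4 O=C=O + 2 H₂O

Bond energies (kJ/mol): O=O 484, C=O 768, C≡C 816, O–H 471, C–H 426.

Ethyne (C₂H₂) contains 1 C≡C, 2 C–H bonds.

Bonds broken (reactants):
  C≡C: 2 × 816 = 1632
  C–H: 4 × 426 = 1704
  O=O: 5 × 484 = 2420
  Σ(broken) = 5756 kJ
Bonds formed (products):
  C=O: 8 × 768 = 6144
  O–H: 4 × 471 = 1884
  Σ(formed) = 8028 kJ
ΔH = Σ(broken) − Σ(formed) = 5756 − 8028 = −2272 kJ

ΔH ≈ −2272 kJ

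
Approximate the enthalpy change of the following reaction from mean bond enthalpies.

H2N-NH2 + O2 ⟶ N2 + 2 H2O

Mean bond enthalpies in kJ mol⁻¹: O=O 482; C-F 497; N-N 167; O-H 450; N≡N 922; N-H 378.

ΔH ≈ −561 kJ

Bonds broken (reactants):
  N-H: 4 × 378 = 1512
  N-N: 1 × 167 = 167
  O=O: 1 × 482 = 482
  Σ(broken) = 2161 kJ
Bonds formed (products):
  N≡N: 1 × 922 = 922
  O-H: 4 × 450 = 1800
  Σ(formed) = 2722 kJ
ΔH = Σ(broken) − Σ(formed) = 2161 − 2722 = −561 kJ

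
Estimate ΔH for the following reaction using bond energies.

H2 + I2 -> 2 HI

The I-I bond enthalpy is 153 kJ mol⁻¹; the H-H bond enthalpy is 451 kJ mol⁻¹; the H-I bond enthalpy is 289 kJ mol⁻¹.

Bonds broken (reactants):
  H-H: 1 × 451 = 451
  I-I: 1 × 153 = 153
  Σ(broken) = 604 kJ
Bonds formed (products):
  H-I: 2 × 289 = 578
  Σ(formed) = 578 kJ
ΔH = Σ(broken) − Σ(formed) = 604 − 578 = +26 kJ

ΔH ≈ +26 kJ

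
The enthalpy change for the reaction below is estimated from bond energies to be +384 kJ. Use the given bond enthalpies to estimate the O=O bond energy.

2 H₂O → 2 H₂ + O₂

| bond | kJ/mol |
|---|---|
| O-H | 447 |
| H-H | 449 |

D(O=O) ≈ 506 kJ/mol

Let D be the O=O bond energy.
Σ(broken) = 4×447 = 1788
Σ(formed) = 2×449 + 1×D = 898 + D
ΔH = Σ(broken) − Σ(formed) = (1788) − (898 + D) = +890 − D
Setting this equal to +384 kJ gives D = 506 kJ/mol.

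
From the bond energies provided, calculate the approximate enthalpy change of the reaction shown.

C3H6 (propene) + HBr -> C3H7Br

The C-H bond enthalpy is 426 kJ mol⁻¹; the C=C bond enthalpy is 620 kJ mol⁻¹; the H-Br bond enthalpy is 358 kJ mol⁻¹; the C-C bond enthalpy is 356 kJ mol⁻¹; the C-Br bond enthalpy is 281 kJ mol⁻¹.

ΔH ≈ −85 kJ

Bonds broken (reactants):
  C-C: 1 × 356 = 356
  C-H: 6 × 426 = 2556
  C=C: 1 × 620 = 620
  H-Br: 1 × 358 = 358
  Σ(broken) = 3890 kJ
Bonds formed (products):
  C-Br: 1 × 281 = 281
  C-C: 2 × 356 = 712
  C-H: 7 × 426 = 2982
  Σ(formed) = 3975 kJ
ΔH = Σ(broken) − Σ(formed) = 3890 − 3975 = −85 kJ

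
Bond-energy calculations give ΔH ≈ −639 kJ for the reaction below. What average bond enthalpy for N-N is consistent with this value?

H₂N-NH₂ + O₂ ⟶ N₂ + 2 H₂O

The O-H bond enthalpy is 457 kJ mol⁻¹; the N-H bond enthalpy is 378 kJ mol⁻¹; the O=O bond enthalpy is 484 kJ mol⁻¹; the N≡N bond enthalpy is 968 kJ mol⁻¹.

D(N-N) ≈ 161 kJ/mol

Let D be the N-N bond energy.
Σ(broken) = 4×378 + 1×D + 1×484 = 1996 + D
Σ(formed) = 1×968 + 4×457 = 2796
ΔH = Σ(broken) − Σ(formed) = (1996 + D) − (2796) = −800 + D
Setting this equal to −639 kJ gives D = 161 kJ/mol.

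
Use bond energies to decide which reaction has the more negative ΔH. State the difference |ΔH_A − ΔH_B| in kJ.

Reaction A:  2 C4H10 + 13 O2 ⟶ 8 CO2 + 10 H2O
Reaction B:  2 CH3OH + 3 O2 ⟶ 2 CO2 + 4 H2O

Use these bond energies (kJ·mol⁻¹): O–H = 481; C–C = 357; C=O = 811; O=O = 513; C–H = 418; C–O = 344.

Reaction A:
  Bonds broken (reactants):
    C–C: 6 × 357 = 2142
    C–H: 20 × 418 = 8360
    O=O: 13 × 513 = 6669
    Σ(broken) = 17171 kJ
  Bonds formed (products):
    C=O: 16 × 811 = 12976
    O–H: 20 × 481 = 9620
    Σ(formed) = 22596 kJ
  ΔH_A = 17171 − 22596 = −5425 kJ
Reaction B:
  Bonds broken (reactants):
    C–H: 6 × 418 = 2508
    C–O: 2 × 344 = 688
    O–H: 2 × 481 = 962
    O=O: 3 × 513 = 1539
    Σ(broken) = 5697 kJ
  Bonds formed (products):
    C=O: 4 × 811 = 3244
    O–H: 8 × 481 = 3848
    Σ(formed) = 7092 kJ
  ΔH_B = 5697 − 7092 = −1395 kJ
ΔH_A − ΔH_B = −4030 kJ, so reaction A has the more negative ΔH; |ΔH_A − ΔH_B| = 4030 kJ.

Reaction A, by 4030 kJ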